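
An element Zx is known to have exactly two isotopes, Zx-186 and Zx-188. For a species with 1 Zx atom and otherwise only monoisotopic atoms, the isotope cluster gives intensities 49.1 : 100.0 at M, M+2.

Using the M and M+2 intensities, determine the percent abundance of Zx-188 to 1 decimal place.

Let p = fractional abundance of Zx-186. I(M+2)/I(M) = [C(1,1)·p^0·(1−p)] / p^1 = 1·(1−p)/p = 100.0/49.1 = 2.0367
(1−p)/p = 2.0367/1 = 2.0367  ⇒  p = 1/(1 + 2.0367) = 0.3293
Zx-186: 32.9%, Zx-188: 67.1%.

67.1%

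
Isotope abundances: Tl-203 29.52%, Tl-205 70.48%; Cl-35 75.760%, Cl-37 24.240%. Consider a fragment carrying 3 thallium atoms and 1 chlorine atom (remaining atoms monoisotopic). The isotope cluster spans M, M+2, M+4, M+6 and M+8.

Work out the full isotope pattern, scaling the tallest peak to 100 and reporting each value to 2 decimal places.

Thallium pattern (n=3): 0.02572463 : 0.18425524 : 0.43991564 : 0.35010449
Chlorine pattern (n=1): 0.7576 : 0.2424
Convolve the two distributions (both contribute in 2-u steps):
  M: 0.02572463×0.7576 = 0.019489
  M+2: 0.02572463×0.2424 + 0.18425524×0.7576 = 0.145827
  M+4: 0.18425524×0.2424 + 0.43991564×0.7576 = 0.377944
  M+6: 0.43991564×0.2424 + 0.35010449×0.7576 = 0.371875
  M+8: 0.35010449×0.2424 = 0.084865
Scale to base peak (0.377944) = 100: 5.16 : 38.58 : 100.00 : 98.39 : 22.45

5.16 : 38.58 : 100.00 : 98.39 : 22.45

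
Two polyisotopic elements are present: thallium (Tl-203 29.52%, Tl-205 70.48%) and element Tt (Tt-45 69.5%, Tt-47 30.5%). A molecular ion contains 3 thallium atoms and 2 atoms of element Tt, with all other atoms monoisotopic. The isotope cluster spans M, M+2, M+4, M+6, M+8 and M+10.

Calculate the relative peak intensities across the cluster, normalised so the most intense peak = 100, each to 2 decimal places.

3.33 : 26.80 : 78.60 : 100.00 : 50.80 : 8.74

Thallium pattern (n=3): 0.02572463 : 0.18425524 : 0.43991564 : 0.35010449
Element Tt pattern (n=2): 0.483025 : 0.42395 : 0.093025
Convolve the two distributions (both contribute in 2-u steps):
  M: 0.02572463×0.483025 = 0.012426
  M+2: 0.02572463×0.42395 + 0.18425524×0.483025 = 0.099906
  M+4: 0.02572463×0.093025 + 0.18425524×0.42395 + 0.43991564×0.483025 = 0.292998
  M+6: 0.18425524×0.093025 + 0.43991564×0.42395 + 0.35010449×0.483025 = 0.372752
  M+8: 0.43991564×0.093025 + 0.35010449×0.42395 = 0.189350
  M+10: 0.35010449×0.093025 = 0.032568
Scale to base peak (0.372752) = 100: 3.33 : 26.80 : 78.60 : 100.00 : 50.80 : 8.74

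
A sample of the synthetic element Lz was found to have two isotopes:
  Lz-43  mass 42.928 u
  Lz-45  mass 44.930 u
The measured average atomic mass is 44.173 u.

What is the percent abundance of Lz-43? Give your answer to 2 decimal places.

37.81%

Let x be the fractional abundance of Lz-43; then Lz-45 has abundance 1 − x.
42.928·x + 44.930·(1 − x) = 44.173
(42.928 − 44.930)·x = 44.173 − 44.930
x = -0.757 / -2.002 = 0.37812 → 37.81% Lz-43, 62.19% Lz-45.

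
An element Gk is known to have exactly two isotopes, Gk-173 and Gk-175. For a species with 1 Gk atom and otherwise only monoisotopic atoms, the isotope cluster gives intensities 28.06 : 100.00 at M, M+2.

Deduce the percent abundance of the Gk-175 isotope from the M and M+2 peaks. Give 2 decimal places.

78.09%

If p is the fraction of Gk that is Gk-173, then I(M+2)/I(M) = [C(1,1)·p^0·(1−p)] / p^1 = 1·(1−p)/p = 100.00/28.06 = 3.5638
(1−p)/p = 3.5638/1 = 3.5638  ⇒  p = 1/(1 + 3.5638) = 0.2191
Gk-173: 21.91%, Gk-175: 78.09%.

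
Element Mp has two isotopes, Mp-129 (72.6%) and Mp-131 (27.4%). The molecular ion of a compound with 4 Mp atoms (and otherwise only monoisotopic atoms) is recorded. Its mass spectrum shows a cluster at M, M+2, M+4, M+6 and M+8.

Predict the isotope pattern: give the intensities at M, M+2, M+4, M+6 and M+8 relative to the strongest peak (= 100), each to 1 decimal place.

Expanding (0.726 + 0.274)^4:
P(M) = 0.726^4 = 0.277809
P(M+2) = 4 × 0.726^3 × 0.274^1 = 0.419392
P(M+4) = 6 × 0.726^2 × 0.274^2 = 0.237425
P(M+6) = 4 × 0.726^1 × 0.274^3 = 0.059738
P(M+8) = 0.274^4 = 0.005636
The M+2 peak is largest (0.419392); scaling to 100 gives 66.2 : 100.0 : 56.6 : 14.2 : 1.3.

66.2 : 100.0 : 56.6 : 14.2 : 1.3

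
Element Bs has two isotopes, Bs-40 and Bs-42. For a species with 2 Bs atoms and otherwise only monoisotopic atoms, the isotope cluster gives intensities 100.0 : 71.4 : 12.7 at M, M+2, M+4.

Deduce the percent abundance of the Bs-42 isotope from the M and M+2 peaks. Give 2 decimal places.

26.31%

Write p for the Bs-40 fraction. I(M+2)/I(M) = [C(2,1)·p^1·(1−p)] / p^2 = 2·(1−p)/p = 71.4/100.0 = 0.7140
(1−p)/p = 0.7140/2 = 0.3570  ⇒  p = 1/(1 + 0.3570) = 0.7369
Bs-40: 73.69%, Bs-42: 26.31%.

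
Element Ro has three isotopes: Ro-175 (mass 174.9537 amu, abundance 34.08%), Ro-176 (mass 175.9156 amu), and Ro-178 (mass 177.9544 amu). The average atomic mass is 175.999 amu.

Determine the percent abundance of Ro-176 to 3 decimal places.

The remaining 65.92% is split between Ro-176 (fraction x) and Ro-178 (fraction 0.6592 − x).
Substituting: 175.9156x + 177.9544(0.6592 − x) = 116.37477904
(175.9156 − 177.9544)x = -0.93276144  ⇒  x = 0.45751, y = 0.20169
Ro-176: 45.751%, Ro-178: 20.169%.

45.751%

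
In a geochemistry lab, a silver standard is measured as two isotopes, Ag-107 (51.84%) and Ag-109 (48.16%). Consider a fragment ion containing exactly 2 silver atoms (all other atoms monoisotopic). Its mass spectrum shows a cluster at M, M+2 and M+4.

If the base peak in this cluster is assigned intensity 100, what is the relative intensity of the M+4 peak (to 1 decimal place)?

Binomial terms of (0.5184 + 0.4816)^2: M 0.2687, M+2 0.4993, M+4 0.2319 → M+2 is the base peak.
P(M+2) = C(2,1) × 0.5184^1 × 0.4816^1 = 2 × 0.5184 × 0.4816 = 0.499323 (base)
P(M+4) = C(2,2) × 0.5184^0 × 0.4816^2 = 1 × 1.0000 × 0.23193856 = 0.231939
Relative intensity = 0.231939 / 0.499323 × 100 = 46.5

46.5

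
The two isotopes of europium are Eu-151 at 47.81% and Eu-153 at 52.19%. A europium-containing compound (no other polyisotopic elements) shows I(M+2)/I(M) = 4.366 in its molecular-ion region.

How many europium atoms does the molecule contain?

For n independent Eu atoms, I(M+2)/I(M) = n · (abundance Eu-153) / (abundance Eu-151) = n · 0.5219/0.4781.
n = 4.366 × 0.4781/0.5219 = 4.00 ≈ 4

4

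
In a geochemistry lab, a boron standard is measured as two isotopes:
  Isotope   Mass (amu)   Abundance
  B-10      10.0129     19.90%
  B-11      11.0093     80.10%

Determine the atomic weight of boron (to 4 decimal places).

The abundance-weighted mean is 0.1990 × 10.0129 + 0.8010 × 11.0093
= 1.99257 + 8.81845 = 10.81102 amu

10.8110 amu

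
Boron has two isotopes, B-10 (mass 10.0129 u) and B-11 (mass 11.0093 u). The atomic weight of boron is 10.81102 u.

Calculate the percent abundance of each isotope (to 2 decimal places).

With x = fraction of B-10 (so B-11 is 1 − x):
10.0129·x + 11.0093·(1 − x) = 10.81102
(10.0129 − 11.0093)·x = 10.81102 − 11.0093
x = -0.19828 / -0.9964 = 0.19900 → 19.90% B-10, 80.10% B-11.

B-10: 19.90%, B-11: 80.10%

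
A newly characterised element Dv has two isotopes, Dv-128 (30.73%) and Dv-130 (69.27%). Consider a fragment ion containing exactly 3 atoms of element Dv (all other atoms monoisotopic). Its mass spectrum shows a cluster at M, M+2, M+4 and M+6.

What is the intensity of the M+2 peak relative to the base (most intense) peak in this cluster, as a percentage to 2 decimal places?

44.36%

Term probabilities: M 0.0290, M+2 0.1962, M+4 0.4424, M+6 0.3324. Base peak = M+4.
P(M+4) = C(3,2) × 0.3073^1 × 0.6927^2 = 3 × 0.3073 × 0.47983329 = 0.442358 (base)
P(M+2) = C(3,1) × 0.3073^2 × 0.6927^1 = 3 × 0.09443329 × 0.6927 = 0.196242
Relative intensity = 0.196242 / 0.442358 × 100 = 44.36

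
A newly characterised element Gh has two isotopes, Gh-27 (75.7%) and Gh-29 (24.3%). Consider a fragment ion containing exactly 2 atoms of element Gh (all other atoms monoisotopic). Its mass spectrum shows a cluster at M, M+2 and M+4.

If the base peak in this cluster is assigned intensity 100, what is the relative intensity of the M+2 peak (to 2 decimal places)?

Term probabilities: M 0.5730, M+2 0.3679, M+4 0.0590. Base peak = M.
P(M) = C(2,0) × 0.757^2 × 0.243^0 = 1 × 0.573049 × 1.0000 = 0.573049 (base)
P(M+2) = C(2,1) × 0.757^1 × 0.243^1 = 2 × 0.7570 × 0.2430 = 0.367902
Relative intensity = 0.367902 / 0.573049 × 100 = 64.20

64.20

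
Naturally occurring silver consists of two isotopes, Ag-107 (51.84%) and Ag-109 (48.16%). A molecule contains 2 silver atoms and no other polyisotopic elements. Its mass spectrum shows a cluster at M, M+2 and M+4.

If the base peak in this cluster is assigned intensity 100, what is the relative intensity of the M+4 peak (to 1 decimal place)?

46.5

Term probabilities: M 0.2687, M+2 0.4993, M+4 0.2319. Base peak = M+2.
P(M+2) = C(2,1) × 0.5184^1 × 0.4816^1 = 2 × 0.5184 × 0.4816 = 0.499323 (base)
P(M+4) = C(2,2) × 0.5184^0 × 0.4816^2 = 1 × 1.0000 × 0.23193856 = 0.231939
Relative intensity = 0.231939 / 0.499323 × 100 = 46.5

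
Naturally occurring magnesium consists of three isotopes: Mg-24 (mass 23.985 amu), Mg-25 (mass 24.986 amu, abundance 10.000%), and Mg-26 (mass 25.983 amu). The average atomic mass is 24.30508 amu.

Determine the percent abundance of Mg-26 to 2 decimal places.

11.01%

Let x and y be the fractions of Mg-24 and Mg-26. Then x + y = 1 − 0.10000 = 0.90000 and 23.985x + 25.983y = 24.30508 − 0.10000×24.986 = 21.80648.
Substituting: 23.985x + 25.983(0.90000 − x) = 21.80648
(23.985 − 25.983)x = -1.57822  ⇒  x = 0.78990, y = 0.11010
Mg-24: 78.99%, Mg-26: 11.01%.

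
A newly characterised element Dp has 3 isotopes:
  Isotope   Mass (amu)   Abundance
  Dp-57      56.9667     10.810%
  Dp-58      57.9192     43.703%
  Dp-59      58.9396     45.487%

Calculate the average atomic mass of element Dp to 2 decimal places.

58.28 amu

Ar = Σ fᵢ·mᵢ = 0.10810 × 56.9667 + 0.43703 × 57.9192 + 0.45487 × 58.9396
= 6.15810 + 25.31243 + 26.80986 = 58.28039 amu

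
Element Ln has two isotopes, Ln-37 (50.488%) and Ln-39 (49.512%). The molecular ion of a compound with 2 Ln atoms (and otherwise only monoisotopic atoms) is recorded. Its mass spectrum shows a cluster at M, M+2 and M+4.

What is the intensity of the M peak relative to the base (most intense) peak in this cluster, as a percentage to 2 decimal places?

Term probabilities: M 0.2549, M+2 0.5000, M+4 0.2451. Base peak = M+2.
P(M+2) = C(2,1) × 0.50488^1 × 0.49512^1 = 2 × 0.50488 × 0.49512 = 0.499952 (base)
P(M) = C(2,0) × 0.50488^2 × 0.49512^0 = 1 × 0.25490381 × 1.0000 = 0.254904
Relative intensity = 0.254904 / 0.499952 × 100 = 50.99

50.99%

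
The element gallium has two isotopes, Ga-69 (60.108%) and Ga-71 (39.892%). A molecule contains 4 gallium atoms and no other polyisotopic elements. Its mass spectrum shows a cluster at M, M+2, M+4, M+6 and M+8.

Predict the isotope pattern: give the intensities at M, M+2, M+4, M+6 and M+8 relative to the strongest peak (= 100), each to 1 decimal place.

Each Ga atom is independently Ga-69 (p = 0.60108) or Ga-71 (q = 0.39892); the cluster is the binomial expansion (p + q)^4.
P(M) = 0.60108^4 = 0.130536
P(M+2) = 4 × 0.60108^3 × 0.39892^1 = 0.346531
P(M+4) = 6 × 0.60108^2 × 0.39892^2 = 0.344975
P(M+6) = 4 × 0.60108^1 × 0.39892^3 = 0.152633
P(M+8) = 0.39892^4 = 0.025325
The M+2 peak is largest (0.346531); scaling to 100 gives 37.7 : 100.0 : 99.6 : 44.0 : 7.3.

37.7 : 100.0 : 99.6 : 44.0 : 7.3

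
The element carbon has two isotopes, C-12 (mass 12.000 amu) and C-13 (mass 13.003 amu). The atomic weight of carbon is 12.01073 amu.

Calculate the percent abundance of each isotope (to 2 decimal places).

C-12: 98.93%, C-13: 1.07%

With x = fraction of C-12 (so C-13 is 1 − x):
12.000·x + 13.003·(1 − x) = 12.01073
(12.000 − 13.003)·x = 12.01073 − 13.003
x = -0.99227 / -1.003 = 0.98930 → 98.93% C-12, 1.07% C-13.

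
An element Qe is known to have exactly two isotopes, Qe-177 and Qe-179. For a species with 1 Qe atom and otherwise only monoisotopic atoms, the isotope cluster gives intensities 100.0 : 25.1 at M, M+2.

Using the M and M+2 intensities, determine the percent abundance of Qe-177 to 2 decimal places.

If p is the fraction of Qe that is Qe-177, then I(M+2)/I(M) = [C(1,1)·p^0·(1−p)] / p^1 = 1·(1−p)/p = 25.1/100.0 = 0.2510
(1−p)/p = 0.2510/1 = 0.2510  ⇒  p = 1/(1 + 0.2510) = 0.7994
Qe-177: 79.94%, Qe-179: 20.06%.

79.94%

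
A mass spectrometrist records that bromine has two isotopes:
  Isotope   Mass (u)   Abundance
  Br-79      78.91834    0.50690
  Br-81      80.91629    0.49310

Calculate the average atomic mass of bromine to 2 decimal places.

79.90 u

Average mass = Σ (abundance × isotope mass) = 0.50690 × 78.91834 + 0.49310 × 80.91629
= 40.003707 + 39.899823 = 79.903530 u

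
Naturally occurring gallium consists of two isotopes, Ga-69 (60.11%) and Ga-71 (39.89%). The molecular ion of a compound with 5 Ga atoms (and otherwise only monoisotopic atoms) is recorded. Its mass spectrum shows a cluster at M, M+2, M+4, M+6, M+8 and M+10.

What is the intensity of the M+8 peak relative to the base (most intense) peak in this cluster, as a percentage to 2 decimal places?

22.02%

(0.6011 + 0.3989)^5 gives M 0.0785, M+2 0.2604, M+4 0.3456, M+6 0.2293, M+8 0.0761, M+10 0.0101; the largest is M+4.
P(M+4) = C(5,2) × 0.6011^3 × 0.3989^2 = 10 × 0.21719018 × 0.15912121 = 0.345596 (base)
P(M+8) = C(5,4) × 0.6011^1 × 0.3989^4 = 5 × 0.6011 × 0.02531956 = 0.076098
Relative intensity = 0.076098 / 0.345596 × 100 = 22.02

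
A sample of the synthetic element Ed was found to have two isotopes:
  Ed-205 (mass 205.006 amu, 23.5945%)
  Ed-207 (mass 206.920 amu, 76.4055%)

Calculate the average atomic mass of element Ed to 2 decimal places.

206.47 amu

Weight each isotope mass by its fractional abundance: 0.235945 × 205.006 + 0.764055 × 206.920
= 48.3701 + 158.0983 = 206.4684 amu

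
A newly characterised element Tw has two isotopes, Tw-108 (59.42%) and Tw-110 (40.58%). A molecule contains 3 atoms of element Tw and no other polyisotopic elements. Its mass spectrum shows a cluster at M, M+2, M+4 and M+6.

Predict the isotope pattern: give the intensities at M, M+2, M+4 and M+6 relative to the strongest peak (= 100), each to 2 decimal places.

Expanding (0.5942 + 0.4058)^3:
P(M) = 0.5942^3 = 0.209796
P(M+2) = 3 × 0.5942^2 × 0.4058^1 = 0.429832
P(M+4) = 3 × 0.5942^1 × 0.4058^2 = 0.293547
P(M+6) = 0.4058^3 = 0.066825
The M+2 peak is largest (0.429832); scaling to 100 gives 48.81 : 100.00 : 68.29 : 15.55.

48.81 : 100.00 : 68.29 : 15.55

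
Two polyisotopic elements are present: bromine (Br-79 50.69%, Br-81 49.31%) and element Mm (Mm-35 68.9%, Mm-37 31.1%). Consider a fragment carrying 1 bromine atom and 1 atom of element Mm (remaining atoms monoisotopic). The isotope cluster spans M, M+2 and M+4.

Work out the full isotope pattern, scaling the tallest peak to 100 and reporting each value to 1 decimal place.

Bromine pattern (n=1): 0.5069 : 0.4931
Element Mm pattern (n=1): 0.6890 : 0.3110
Convolve the two distributions (both contribute in 2-u steps):
  M: 0.5069×0.6890 = 0.349254
  M+2: 0.5069×0.3110 + 0.4931×0.6890 = 0.497392
  M+4: 0.4931×0.3110 = 0.153354
Scale to base peak (0.497392) = 100: 70.2 : 100.0 : 30.8

70.2 : 100.0 : 30.8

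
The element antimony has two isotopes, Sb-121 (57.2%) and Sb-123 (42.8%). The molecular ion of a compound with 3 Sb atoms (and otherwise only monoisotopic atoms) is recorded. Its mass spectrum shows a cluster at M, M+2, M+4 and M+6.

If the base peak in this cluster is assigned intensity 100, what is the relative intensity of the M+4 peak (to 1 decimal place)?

(0.572 + 0.428)^3 gives M 0.1871, M+2 0.4201, M+4 0.3143, M+6 0.0784; the largest is M+2.
P(M+2) = C(3,1) × 0.572^2 × 0.428^1 = 3 × 0.327184 × 0.4280 = 0.420104 (base)
P(M+4) = C(3,2) × 0.572^1 × 0.428^2 = 3 × 0.5720 × 0.183184 = 0.314344
Relative intensity = 0.314344 / 0.420104 × 100 = 74.8

74.8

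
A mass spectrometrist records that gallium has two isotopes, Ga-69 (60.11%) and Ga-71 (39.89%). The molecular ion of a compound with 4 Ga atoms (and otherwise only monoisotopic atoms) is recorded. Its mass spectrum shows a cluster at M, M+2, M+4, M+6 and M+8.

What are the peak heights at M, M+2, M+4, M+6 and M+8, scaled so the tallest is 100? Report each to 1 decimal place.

37.7 : 100.0 : 99.5 : 44.0 : 7.3

Each Ga atom is independently Ga-69 (p = 0.6011) or Ga-71 (q = 0.3989); the cluster is the binomial expansion (p + q)^4.
P(M) = 0.6011^4 = 0.130553
P(M+2) = 4 × 0.6011^3 × 0.3989^1 = 0.346549
P(M+4) = 6 × 0.6011^2 × 0.3989^2 = 0.344963
P(M+6) = 4 × 0.6011^1 × 0.3989^3 = 0.152616
P(M+8) = 0.3989^4 = 0.025320
The M+2 peak is largest (0.346549); scaling to 100 gives 37.7 : 100.0 : 99.5 : 44.0 : 7.3.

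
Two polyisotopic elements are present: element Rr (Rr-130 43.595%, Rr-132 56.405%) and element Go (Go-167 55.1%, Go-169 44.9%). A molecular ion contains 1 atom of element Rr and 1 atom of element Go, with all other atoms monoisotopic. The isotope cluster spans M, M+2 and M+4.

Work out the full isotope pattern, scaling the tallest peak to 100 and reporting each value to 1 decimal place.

47.4 : 100.0 : 50.0

Element Rr pattern (n=1): 0.43595 : 0.56405
Element Go pattern (n=1): 0.5510 : 0.4490
Convolve the two distributions (both contribute in 2-u steps):
  M: 0.43595×0.5510 = 0.240208
  M+2: 0.43595×0.4490 + 0.56405×0.5510 = 0.506533
  M+4: 0.56405×0.4490 = 0.253258
Scale to base peak (0.506533) = 100: 47.4 : 100.0 : 50.0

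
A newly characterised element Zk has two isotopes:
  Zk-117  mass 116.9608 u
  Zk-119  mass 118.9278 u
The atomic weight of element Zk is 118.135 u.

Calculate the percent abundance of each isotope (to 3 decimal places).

Zk-117: 40.305%, Zk-119: 59.695%

With x = fraction of Zk-117 (so Zk-119 is 1 − x):
116.9608·x + 118.9278·(1 − x) = 118.135
(116.9608 − 118.9278)·x = 118.135 − 118.9278
x = -0.7928 / -1.9670 = 0.40305 → 40.305% Zk-117, 59.695% Zk-119.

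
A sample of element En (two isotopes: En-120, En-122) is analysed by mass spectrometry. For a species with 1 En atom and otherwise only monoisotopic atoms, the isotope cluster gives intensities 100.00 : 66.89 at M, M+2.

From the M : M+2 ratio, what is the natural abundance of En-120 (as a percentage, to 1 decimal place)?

Let p = fractional abundance of En-120. I(M+2)/I(M) = [C(1,1)·p^0·(1−p)] / p^1 = 1·(1−p)/p = 66.89/100.00 = 0.6689
(1−p)/p = 0.6689/1 = 0.6689  ⇒  p = 1/(1 + 0.6689) = 0.5992
En-120: 59.9%, En-122: 40.1%.

59.9%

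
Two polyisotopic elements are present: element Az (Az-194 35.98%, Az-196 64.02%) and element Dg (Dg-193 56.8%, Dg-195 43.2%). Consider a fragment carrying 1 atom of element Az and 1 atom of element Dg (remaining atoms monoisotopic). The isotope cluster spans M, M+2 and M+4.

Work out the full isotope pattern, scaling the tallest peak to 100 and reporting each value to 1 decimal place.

39.4 : 100.0 : 53.3

Element Az pattern (n=1): 0.3598 : 0.6402
Element Dg pattern (n=1): 0.5680 : 0.4320
Convolve the two distributions (both contribute in 2-u steps):
  M: 0.3598×0.5680 = 0.204366
  M+2: 0.3598×0.4320 + 0.6402×0.5680 = 0.519067
  M+4: 0.6402×0.4320 = 0.276566
Scale to base peak (0.519067) = 100: 39.4 : 100.0 : 53.3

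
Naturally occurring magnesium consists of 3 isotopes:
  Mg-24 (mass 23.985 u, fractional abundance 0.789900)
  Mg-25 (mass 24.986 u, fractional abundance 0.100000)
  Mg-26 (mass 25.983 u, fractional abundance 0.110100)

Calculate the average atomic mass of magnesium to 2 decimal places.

Average mass = Σ (abundance × isotope mass) = 0.789900 × 23.985 + 0.100000 × 24.986 + 0.110100 × 25.983
= 18.9458 + 2.4986 + 2.8607 = 24.3051 u

24.31 u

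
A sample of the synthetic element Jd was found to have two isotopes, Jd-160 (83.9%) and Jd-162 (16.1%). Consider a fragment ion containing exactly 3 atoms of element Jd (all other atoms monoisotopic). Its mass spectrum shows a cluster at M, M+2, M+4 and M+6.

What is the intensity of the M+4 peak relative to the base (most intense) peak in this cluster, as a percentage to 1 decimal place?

11.0%

(0.839 + 0.161)^3 gives M 0.5906, M+2 0.3400, M+4 0.0652, M+6 0.0042; the largest is M.
P(M) = C(3,0) × 0.839^3 × 0.161^0 = 1 × 0.59058972 × 1.0000 = 0.590590 (base)
P(M+4) = C(3,2) × 0.839^1 × 0.161^2 = 3 × 0.8390 × 0.025921 = 0.065243
Relative intensity = 0.065243 / 0.590590 × 100 = 11.0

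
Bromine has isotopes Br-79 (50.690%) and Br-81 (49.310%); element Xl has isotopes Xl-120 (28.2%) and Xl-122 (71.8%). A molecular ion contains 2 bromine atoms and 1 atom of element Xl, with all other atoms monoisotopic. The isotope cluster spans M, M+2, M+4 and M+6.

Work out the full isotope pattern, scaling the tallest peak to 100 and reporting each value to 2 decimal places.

Bromine pattern (n=2): 0.25694761 : 0.49990478 : 0.24314761
Element Xl pattern (n=1): 0.2820 : 0.7180
Convolve the two distributions (both contribute in 2-u steps):
  M: 0.25694761×0.2820 = 0.072459
  M+2: 0.25694761×0.7180 + 0.49990478×0.2820 = 0.325462
  M+4: 0.49990478×0.7180 + 0.24314761×0.2820 = 0.427499
  M+6: 0.24314761×0.7180 = 0.174580
Scale to base peak (0.427499) = 100: 16.95 : 76.13 : 100.00 : 40.84

16.95 : 76.13 : 100.00 : 40.84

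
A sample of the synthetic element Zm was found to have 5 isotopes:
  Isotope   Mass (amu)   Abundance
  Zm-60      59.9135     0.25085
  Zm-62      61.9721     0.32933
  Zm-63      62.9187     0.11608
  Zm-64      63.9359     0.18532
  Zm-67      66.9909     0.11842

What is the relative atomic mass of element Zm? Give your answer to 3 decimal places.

Weight each isotope mass by its fractional abundance: 0.25085 × 59.9135 + 0.32933 × 61.9721 + 0.11608 × 62.9187 + 0.18532 × 63.9359 + 0.11842 × 66.9909
= 15.02930 + 20.40927 + 7.30360 + 11.84860 + 7.93306 = 62.52383 amu

62.524 amu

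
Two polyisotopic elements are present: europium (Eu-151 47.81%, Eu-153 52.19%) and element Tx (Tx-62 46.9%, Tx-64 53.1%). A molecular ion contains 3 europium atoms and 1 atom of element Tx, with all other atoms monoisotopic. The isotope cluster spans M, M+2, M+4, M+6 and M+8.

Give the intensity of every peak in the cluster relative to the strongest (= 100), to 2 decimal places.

Europium pattern (n=3): 0.10928391 : 0.3578871 : 0.39067407 : 0.14215492
Element Tx pattern (n=1): 0.4690 : 0.5310
Convolve the two distributions (both contribute in 2-u steps):
  M: 0.10928391×0.4690 = 0.051254
  M+2: 0.10928391×0.5310 + 0.3578871×0.4690 = 0.225879
  M+4: 0.3578871×0.5310 + 0.39067407×0.4690 = 0.373264
  M+6: 0.39067407×0.5310 + 0.14215492×0.4690 = 0.274119
  M+8: 0.14215492×0.5310 = 0.075484
Scale to base peak (0.373264) = 100: 13.73 : 60.51 : 100.00 : 73.44 : 20.22

13.73 : 60.51 : 100.00 : 73.44 : 20.22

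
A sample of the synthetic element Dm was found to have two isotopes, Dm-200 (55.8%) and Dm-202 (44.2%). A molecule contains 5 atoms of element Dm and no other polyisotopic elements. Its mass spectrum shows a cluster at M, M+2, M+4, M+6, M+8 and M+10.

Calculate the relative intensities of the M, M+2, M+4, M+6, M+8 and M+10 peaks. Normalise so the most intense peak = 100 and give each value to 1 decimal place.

The 5 Dm atoms are independent, so intensities follow the terms of (0.558 + 0.442)^5.
P(M) = 0.558^5 = 0.054097
P(M+2) = 5 × 0.558^4 × 0.442^1 = 0.214254
P(M+4) = 10 × 0.558^3 × 0.442^2 = 0.339428
P(M+6) = 10 × 0.558^2 × 0.442^3 = 0.268866
P(M+8) = 5 × 0.558^1 × 0.442^4 = 0.106486
P(M+10) = 0.442^5 = 0.016870
The M+4 peak is largest (0.339428); scaling to 100 gives 15.9 : 63.1 : 100.0 : 79.2 : 31.4 : 5.0.

15.9 : 63.1 : 100.0 : 79.2 : 31.4 : 5.0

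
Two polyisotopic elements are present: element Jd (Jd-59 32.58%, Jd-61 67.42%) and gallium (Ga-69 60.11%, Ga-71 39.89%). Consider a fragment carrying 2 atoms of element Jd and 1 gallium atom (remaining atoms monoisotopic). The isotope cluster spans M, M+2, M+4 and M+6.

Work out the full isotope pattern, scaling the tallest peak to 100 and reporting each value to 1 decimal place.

Element Jd pattern (n=2): 0.10614564 : 0.43930872 : 0.45454564
Gallium pattern (n=1): 0.6011 : 0.3989
Convolve the two distributions (both contribute in 2-u steps):
  M: 0.10614564×0.6011 = 0.063804
  M+2: 0.10614564×0.3989 + 0.43930872×0.6011 = 0.306410
  M+4: 0.43930872×0.3989 + 0.45454564×0.6011 = 0.448468
  M+6: 0.45454564×0.3989 = 0.181318
Scale to base peak (0.448468) = 100: 14.2 : 68.3 : 100.0 : 40.4

14.2 : 68.3 : 100.0 : 40.4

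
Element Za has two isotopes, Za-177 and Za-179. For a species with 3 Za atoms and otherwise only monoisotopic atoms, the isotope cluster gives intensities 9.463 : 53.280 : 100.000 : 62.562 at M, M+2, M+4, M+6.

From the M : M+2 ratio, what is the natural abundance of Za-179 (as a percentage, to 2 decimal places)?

65.24%

Write p for the Za-177 fraction. I(M+2)/I(M) = [C(3,1)·p^2·(1−p)] / p^3 = 3·(1−p)/p = 53.280/9.463 = 5.6303
(1−p)/p = 5.6303/3 = 1.8768  ⇒  p = 1/(1 + 1.8768) = 0.3476
Za-177: 34.76%, Za-179: 65.24%.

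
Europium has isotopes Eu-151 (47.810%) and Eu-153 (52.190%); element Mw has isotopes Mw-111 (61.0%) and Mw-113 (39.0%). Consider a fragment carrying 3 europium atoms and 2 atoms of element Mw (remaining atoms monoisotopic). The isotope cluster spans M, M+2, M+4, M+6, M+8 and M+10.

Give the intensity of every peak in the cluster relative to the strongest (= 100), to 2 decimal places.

12.24 : 55.73 : 100.00 : 88.24 : 38.24 : 6.51

Europium pattern (n=3): 0.10928391 : 0.3578871 : 0.39067407 : 0.14215492
Element Mw pattern (n=2): 0.3721 : 0.4758 : 0.1521
Convolve the two distributions (both contribute in 2-u steps):
  M: 0.10928391×0.3721 = 0.040665
  M+2: 0.10928391×0.4758 + 0.3578871×0.3721 = 0.185167
  M+4: 0.10928391×0.1521 + 0.3578871×0.4758 + 0.39067407×0.3721 = 0.332275
  M+6: 0.3578871×0.1521 + 0.39067407×0.4758 + 0.14215492×0.3721 = 0.293213
  M+8: 0.39067407×0.1521 + 0.14215492×0.4758 = 0.127059
  M+10: 0.14215492×0.1521 = 0.021622
Scale to base peak (0.332275) = 100: 12.24 : 55.73 : 100.00 : 88.24 : 38.24 : 6.51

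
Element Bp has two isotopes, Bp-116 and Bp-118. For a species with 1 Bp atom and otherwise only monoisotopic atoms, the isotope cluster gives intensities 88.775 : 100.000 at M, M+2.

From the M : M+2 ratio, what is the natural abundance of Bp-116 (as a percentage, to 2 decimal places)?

Write p for the Bp-116 fraction. I(M+2)/I(M) = [C(1,1)·p^0·(1−p)] / p^1 = 1·(1−p)/p = 100.000/88.775 = 1.1264
(1−p)/p = 1.1264/1 = 1.1264  ⇒  p = 1/(1 + 1.1264) = 0.4703
Bp-116: 47.03%, Bp-118: 52.97%.

47.03%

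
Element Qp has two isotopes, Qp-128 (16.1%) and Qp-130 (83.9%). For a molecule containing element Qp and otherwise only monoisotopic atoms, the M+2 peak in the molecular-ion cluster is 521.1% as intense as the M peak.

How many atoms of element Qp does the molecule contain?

With n Qp atoms, P(M+2)/P(M) = C(n,1)·p^(n−1)q / p^n = n·q/p = n · 0.839/0.161.
n = 5.211 × 0.161/0.839 = 1.00 ≈ 1

1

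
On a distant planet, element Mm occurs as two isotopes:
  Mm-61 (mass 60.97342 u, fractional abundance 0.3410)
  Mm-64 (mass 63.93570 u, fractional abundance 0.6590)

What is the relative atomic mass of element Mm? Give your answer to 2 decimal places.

62.93 u

The abundance-weighted mean is 0.3410 × 60.97342 + 0.6590 × 63.93570
= 20.791936 + 42.133626 = 62.925562 u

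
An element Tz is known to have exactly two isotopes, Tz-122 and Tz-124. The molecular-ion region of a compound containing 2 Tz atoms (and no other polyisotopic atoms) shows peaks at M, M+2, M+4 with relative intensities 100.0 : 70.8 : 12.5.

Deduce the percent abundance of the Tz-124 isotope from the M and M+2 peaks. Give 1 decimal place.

Write p for the Tz-122 fraction. I(M+2)/I(M) = [C(2,1)·p^1·(1−p)] / p^2 = 2·(1−p)/p = 70.8/100.0 = 0.7080
(1−p)/p = 0.7080/2 = 0.3540  ⇒  p = 1/(1 + 0.3540) = 0.7386
Tz-122: 73.9%, Tz-124: 26.1%.

26.1%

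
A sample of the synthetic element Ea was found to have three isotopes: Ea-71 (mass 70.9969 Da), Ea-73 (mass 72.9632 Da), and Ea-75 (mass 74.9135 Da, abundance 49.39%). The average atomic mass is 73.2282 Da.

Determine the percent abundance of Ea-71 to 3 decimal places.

35.511%

Let x and y be the fractions of Ea-71 and Ea-73. Then x + y = 1 − 0.4939 = 0.5061 and 70.9969x + 72.9632y = 73.2282 − 0.4939×74.9135 = 36.22842235.
Substituting: 70.9969x + 72.9632(0.5061 − x) = 36.22842235
(70.9969 − 72.9632)x = -0.69825317  ⇒  x = 0.35511, y = 0.15099
Ea-71: 35.511%, Ea-73: 15.099%.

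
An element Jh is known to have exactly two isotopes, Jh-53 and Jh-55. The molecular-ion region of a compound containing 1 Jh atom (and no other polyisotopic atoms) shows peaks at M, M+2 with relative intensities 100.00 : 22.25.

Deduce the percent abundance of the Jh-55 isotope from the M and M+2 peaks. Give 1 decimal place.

Let p = fractional abundance of Jh-53. I(M+2)/I(M) = [C(1,1)·p^0·(1−p)] / p^1 = 1·(1−p)/p = 22.25/100.00 = 0.2225
(1−p)/p = 0.2225/1 = 0.2225  ⇒  p = 1/(1 + 0.2225) = 0.8180
Jh-53: 81.8%, Jh-55: 18.2%.

18.2%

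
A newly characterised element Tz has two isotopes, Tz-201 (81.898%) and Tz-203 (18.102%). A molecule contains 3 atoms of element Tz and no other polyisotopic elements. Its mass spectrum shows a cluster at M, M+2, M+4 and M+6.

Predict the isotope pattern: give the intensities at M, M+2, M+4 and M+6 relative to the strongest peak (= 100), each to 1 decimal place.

Each Tz atom is independently Tz-201 (p = 0.81898) or Tz-203 (q = 0.18102); the cluster is the binomial expansion (p + q)^3.
P(M) = 0.81898^3 = 0.549313
P(M+2) = 3 × 0.81898^2 × 0.18102^1 = 0.364246
P(M+4) = 3 × 0.81898^1 × 0.18102^2 = 0.080510
P(M+6) = 0.18102^3 = 0.005932
The M peak is largest (0.549313); scaling to 100 gives 100.0 : 66.3 : 14.7 : 1.1.

100.0 : 66.3 : 14.7 : 1.1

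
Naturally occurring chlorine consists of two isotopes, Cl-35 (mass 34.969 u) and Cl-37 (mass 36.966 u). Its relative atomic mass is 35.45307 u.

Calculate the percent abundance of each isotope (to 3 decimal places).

Cl-35: 75.760%, Cl-37: 24.240%

Let x be the fractional abundance of Cl-35; then Cl-37 has abundance 1 − x.
34.969·x + 36.966·(1 − x) = 35.45307
(34.969 − 36.966)·x = 35.45307 − 36.966
x = -1.51293 / -1.997 = 0.75760 → 75.760% Cl-35, 24.240% Cl-37.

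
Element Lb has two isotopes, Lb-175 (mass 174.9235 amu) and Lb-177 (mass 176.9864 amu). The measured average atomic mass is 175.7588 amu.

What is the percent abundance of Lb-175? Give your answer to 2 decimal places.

Let x be the fractional abundance of Lb-175; then Lb-177 has abundance 1 − x.
174.9235·x + 176.9864·(1 − x) = 175.7588
(174.9235 − 176.9864)·x = 175.7588 − 176.9864
x = -1.2276 / -2.0629 = 0.59508 → 59.51% Lb-175, 40.49% Lb-177.

59.51%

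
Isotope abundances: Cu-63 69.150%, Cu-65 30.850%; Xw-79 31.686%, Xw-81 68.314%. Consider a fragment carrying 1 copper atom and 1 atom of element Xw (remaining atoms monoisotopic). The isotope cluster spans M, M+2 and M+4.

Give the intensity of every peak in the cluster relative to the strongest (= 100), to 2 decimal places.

Copper pattern (n=1): 0.6915 : 0.3085
Element Xw pattern (n=1): 0.31686 : 0.68314
Convolve the two distributions (both contribute in 2-u steps):
  M: 0.6915×0.31686 = 0.219109
  M+2: 0.6915×0.68314 + 0.3085×0.31686 = 0.570143
  M+4: 0.3085×0.68314 = 0.210749
Scale to base peak (0.570143) = 100: 38.43 : 100.00 : 36.96

38.43 : 100.00 : 36.96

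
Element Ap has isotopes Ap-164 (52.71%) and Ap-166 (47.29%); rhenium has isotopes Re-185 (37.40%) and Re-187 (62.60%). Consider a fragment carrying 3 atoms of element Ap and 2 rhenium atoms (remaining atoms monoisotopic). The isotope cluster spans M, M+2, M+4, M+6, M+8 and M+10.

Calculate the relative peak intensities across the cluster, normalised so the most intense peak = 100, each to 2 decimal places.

Element Ap pattern (n=3): 0.14644652 : 0.39416368 : 0.35363309 : 0.10575671
Rhenium pattern (n=2): 0.139876 : 0.468248 : 0.391876
Convolve the two distributions (both contribute in 2-u steps):
  M: 0.14644652×0.139876 = 0.020484
  M+2: 0.14644652×0.468248 + 0.39416368×0.139876 = 0.123707
  M+4: 0.14644652×0.391876 + 0.39416368×0.468248 + 0.35363309×0.139876 = 0.291420
  M+6: 0.39416368×0.391876 + 0.35363309×0.468248 + 0.10575671×0.139876 = 0.334844
  M+8: 0.35363309×0.391876 + 0.10575671×0.468248 = 0.188101
  M+10: 0.10575671×0.391876 = 0.041444
Scale to base peak (0.334844) = 100: 6.12 : 36.94 : 87.03 : 100.00 : 56.18 : 12.38

6.12 : 36.94 : 87.03 : 100.00 : 56.18 : 12.38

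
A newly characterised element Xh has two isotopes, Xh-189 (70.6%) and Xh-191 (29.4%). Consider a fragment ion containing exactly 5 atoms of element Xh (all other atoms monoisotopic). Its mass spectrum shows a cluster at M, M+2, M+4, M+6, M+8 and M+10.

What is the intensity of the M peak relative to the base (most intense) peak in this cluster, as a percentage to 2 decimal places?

48.03%

Binomial terms of (0.706 + 0.294)^5: M 0.1754, M+2 0.3652, M+4 0.3042, M+6 0.1267, M+8 0.0264, M+10 0.0022 → M+2 is the base peak.
P(M+2) = C(5,1) × 0.706^4 × 0.294^1 = 5 × 0.24843845 × 0.2940 = 0.365205 (base)
P(M) = C(5,0) × 0.706^5 × 0.294^0 = 1 × 0.17539754 × 1.0000 = 0.175398
Relative intensity = 0.175398 / 0.365205 × 100 = 48.03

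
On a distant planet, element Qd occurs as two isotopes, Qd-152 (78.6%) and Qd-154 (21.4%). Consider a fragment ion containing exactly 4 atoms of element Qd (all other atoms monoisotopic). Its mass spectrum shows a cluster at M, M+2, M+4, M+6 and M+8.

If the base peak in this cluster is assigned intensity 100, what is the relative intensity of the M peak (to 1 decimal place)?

91.8

Term probabilities: M 0.3817, M+2 0.4157, M+4 0.1698, M+6 0.0308, M+8 0.0021. Base peak = M+2.
P(M+2) = C(4,1) × 0.786^3 × 0.214^1 = 4 × 0.48558766 × 0.2140 = 0.415663 (base)
P(M) = C(4,0) × 0.786^4 × 0.214^0 = 1 × 0.3816719 × 1.0000 = 0.381672
Relative intensity = 0.381672 / 0.415663 × 100 = 91.8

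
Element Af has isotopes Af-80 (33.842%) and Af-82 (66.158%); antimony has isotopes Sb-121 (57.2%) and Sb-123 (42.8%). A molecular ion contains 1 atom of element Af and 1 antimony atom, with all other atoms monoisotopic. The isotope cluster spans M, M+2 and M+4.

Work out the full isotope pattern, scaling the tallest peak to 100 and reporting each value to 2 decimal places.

36.99 : 100.00 : 54.11

Element Af pattern (n=1): 0.33842 : 0.66158
Antimony pattern (n=1): 0.5720 : 0.4280
Convolve the two distributions (both contribute in 2-u steps):
  M: 0.33842×0.5720 = 0.193576
  M+2: 0.33842×0.4280 + 0.66158×0.5720 = 0.523268
  M+4: 0.66158×0.4280 = 0.283156
Scale to base peak (0.523268) = 100: 36.99 : 100.00 : 54.11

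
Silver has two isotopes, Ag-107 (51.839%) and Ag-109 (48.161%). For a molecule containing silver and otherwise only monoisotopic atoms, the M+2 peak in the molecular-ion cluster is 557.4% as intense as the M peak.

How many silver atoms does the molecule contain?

6

With n Ag atoms, P(M+2)/P(M) = C(n,1)·p^(n−1)q / p^n = n·q/p = n · 0.48161/0.51839.
n = 5.574 × 0.51839/0.48161 = 6.00 ≈ 6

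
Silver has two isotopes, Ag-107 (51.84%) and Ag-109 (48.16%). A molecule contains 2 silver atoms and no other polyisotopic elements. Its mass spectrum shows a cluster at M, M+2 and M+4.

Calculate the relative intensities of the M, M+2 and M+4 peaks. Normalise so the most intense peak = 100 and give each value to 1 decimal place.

53.8 : 100.0 : 46.5

The 2 Ag atoms are independent, so intensities follow the terms of (0.5184 + 0.4816)^2.
P(M) = 0.5184^2 = 0.268739
P(M+2) = 2 × 0.5184^1 × 0.4816^1 = 0.499323
P(M+4) = 0.4816^2 = 0.231939
The M+2 peak is largest (0.499323); scaling to 100 gives 53.8 : 100.0 : 46.5.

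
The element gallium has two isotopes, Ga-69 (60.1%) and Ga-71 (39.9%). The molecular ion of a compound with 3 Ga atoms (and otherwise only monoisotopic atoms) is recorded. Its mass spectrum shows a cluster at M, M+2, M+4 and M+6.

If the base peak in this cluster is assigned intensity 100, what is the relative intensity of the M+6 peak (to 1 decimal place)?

14.7

Term probabilities: M 0.2171, M+2 0.4324, M+4 0.2870, M+6 0.0635. Base peak = M+2.
P(M+2) = C(3,1) × 0.601^2 × 0.399^1 = 3 × 0.361201 × 0.3990 = 0.432358 (base)
P(M+6) = C(3,3) × 0.601^0 × 0.399^3 = 1 × 1.0000 × 0.0635212 = 0.063521
Relative intensity = 0.063521 / 0.432358 × 100 = 14.7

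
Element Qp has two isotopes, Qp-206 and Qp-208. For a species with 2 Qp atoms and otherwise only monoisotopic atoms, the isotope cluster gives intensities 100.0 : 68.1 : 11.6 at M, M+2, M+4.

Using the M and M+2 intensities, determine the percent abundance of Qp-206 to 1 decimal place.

If p is the fraction of Qp that is Qp-206, then I(M+2)/I(M) = [C(2,1)·p^1·(1−p)] / p^2 = 2·(1−p)/p = 68.1/100.0 = 0.6810
(1−p)/p = 0.6810/2 = 0.3405  ⇒  p = 1/(1 + 0.3405) = 0.7460
Qp-206: 74.6%, Qp-208: 25.4%.

74.6%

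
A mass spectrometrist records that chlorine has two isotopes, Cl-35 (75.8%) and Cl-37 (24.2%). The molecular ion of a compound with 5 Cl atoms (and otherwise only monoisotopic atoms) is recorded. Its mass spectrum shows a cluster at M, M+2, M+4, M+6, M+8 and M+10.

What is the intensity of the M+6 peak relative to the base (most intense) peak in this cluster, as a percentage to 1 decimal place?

20.4%

(0.758 + 0.242)^5 gives M 0.2502, M+2 0.3994, M+4 0.2551, M+6 0.0814, M+8 0.0130, M+10 0.0008; the largest is M+2.
P(M+2) = C(5,1) × 0.758^4 × 0.242^1 = 5 × 0.33012379 × 0.2420 = 0.399450 (base)
P(M+6) = C(5,3) × 0.758^2 × 0.242^3 = 10 × 0.574564 × 0.01417249 = 0.081430
Relative intensity = 0.081430 / 0.399450 × 100 = 20.4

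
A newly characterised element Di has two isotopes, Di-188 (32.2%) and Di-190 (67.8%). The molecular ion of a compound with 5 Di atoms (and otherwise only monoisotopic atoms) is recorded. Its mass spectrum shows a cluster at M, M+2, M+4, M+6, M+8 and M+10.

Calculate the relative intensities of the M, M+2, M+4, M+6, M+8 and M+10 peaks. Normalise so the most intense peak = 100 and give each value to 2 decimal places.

Expanding (0.322 + 0.678)^5:
P(M) = 0.322^5 = 0.003462
P(M+2) = 5 × 0.322^4 × 0.678^1 = 0.036444
P(M+4) = 10 × 0.322^3 × 0.678^2 = 0.153471
P(M+6) = 10 × 0.322^2 × 0.678^3 = 0.323148
P(M+8) = 5 × 0.322^1 × 0.678^4 = 0.340208
P(M+10) = 0.678^5 = 0.143268
The M+8 peak is largest (0.340208); scaling to 100 gives 1.02 : 10.71 : 45.11 : 94.99 : 100.00 : 42.11.

1.02 : 10.71 : 45.11 : 94.99 : 100.00 : 42.11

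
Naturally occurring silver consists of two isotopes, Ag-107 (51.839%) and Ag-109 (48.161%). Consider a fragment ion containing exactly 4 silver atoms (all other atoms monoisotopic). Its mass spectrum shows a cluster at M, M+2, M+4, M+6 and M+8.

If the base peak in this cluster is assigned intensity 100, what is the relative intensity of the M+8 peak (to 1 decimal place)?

(0.51839 + 0.48161)^4 gives M 0.0722, M+2 0.2684, M+4 0.3740, M+6 0.2316, M+8 0.0538; the largest is M+4.
P(M+4) = C(4,2) × 0.51839^2 × 0.48161^2 = 6 × 0.26872819 × 0.23194819 = 0.373986 (base)
P(M+8) = C(4,4) × 0.51839^0 × 0.48161^4 = 1 × 1.0000 × 0.05379996 = 0.053800
Relative intensity = 0.053800 / 0.373986 × 100 = 14.4

14.4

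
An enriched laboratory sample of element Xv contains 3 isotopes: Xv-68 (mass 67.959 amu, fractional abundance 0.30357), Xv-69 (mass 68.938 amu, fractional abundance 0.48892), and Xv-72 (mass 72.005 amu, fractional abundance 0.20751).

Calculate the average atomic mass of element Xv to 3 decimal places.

Average mass = Σ (abundance × isotope mass) = 0.30357 × 67.959 + 0.48892 × 68.938 + 0.20751 × 72.005
= 20.6303 + 33.7052 + 14.9418 = 69.2773 amu

69.277 amu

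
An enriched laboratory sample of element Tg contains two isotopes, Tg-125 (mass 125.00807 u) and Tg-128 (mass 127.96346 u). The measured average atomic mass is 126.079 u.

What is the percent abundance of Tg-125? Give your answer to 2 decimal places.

63.76%

With x = fraction of Tg-125 (so Tg-128 is 1 − x):
125.00807·x + 127.96346·(1 − x) = 126.079
(125.00807 − 127.96346)·x = 126.079 − 127.96346
x = -1.88446 / -2.95539 = 0.63763 → 63.76% Tg-125, 36.24% Tg-128.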